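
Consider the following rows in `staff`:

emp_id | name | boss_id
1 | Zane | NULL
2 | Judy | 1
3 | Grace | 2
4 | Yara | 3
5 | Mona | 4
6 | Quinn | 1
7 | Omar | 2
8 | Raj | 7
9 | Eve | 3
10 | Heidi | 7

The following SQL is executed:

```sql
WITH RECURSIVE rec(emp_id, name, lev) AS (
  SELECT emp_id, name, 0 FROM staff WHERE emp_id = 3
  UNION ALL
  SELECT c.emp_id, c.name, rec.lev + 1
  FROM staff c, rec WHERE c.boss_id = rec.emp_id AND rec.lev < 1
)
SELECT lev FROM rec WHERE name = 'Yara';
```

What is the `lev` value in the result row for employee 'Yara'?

1

Base: emp_id=3 (Grace) at lev 0.
Iteration 1: rows with boss_id in {3} -> Yara (id 4, lev 1), Eve (id 9, lev 1).
Iteration 2: lev < 1 fails for all current rows; recursion stops.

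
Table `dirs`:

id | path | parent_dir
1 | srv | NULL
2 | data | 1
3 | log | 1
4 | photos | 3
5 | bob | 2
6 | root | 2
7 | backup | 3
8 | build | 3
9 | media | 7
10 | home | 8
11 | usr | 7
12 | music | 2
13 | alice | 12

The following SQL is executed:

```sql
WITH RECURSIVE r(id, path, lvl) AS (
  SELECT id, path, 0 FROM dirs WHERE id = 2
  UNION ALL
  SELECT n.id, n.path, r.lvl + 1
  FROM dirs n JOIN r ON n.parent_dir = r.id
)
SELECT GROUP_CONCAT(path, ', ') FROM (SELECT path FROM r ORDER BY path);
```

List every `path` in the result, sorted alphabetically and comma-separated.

alice, bob, data, music, root

Base: id=2 (data) at lvl 0.
Iteration 1: rows with parent_dir in {2} -> bob (id 5, lvl 1), root (id 6, lvl 1), music (id 12, lvl 1).
Iteration 2: rows with parent_dir in {5,6,12} -> alice (id 13, lvl 2).
Iteration 3: no rows with parent_dir in {13}; recursion stops.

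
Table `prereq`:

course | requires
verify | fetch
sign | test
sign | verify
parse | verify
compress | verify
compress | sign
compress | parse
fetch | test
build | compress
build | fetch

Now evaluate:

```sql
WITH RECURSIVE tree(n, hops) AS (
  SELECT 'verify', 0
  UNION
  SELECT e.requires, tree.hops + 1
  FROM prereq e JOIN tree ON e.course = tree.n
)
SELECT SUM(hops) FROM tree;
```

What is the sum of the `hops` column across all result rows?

3

Base: (verify, hops=0).
Iteration 1: edges from {verify} -> (fetch, hops=1).
Iteration 2: edges from {fetch} -> (test, hops=2).
Iteration 3: no outgoing edges from {test}; recursion stops.
SUM(hops) = 0 + 1 + 2 = 3.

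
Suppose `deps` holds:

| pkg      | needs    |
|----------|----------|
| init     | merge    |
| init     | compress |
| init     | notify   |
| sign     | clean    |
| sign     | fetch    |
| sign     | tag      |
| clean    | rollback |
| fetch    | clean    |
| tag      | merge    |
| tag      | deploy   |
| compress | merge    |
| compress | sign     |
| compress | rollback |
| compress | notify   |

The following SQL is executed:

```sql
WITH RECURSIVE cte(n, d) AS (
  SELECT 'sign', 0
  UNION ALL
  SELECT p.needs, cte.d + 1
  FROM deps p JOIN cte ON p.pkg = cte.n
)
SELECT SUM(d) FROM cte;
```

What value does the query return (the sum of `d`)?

Base: (sign, d=0).
Iteration 1: edges from {sign} -> (clean, d=1), (fetch, d=1), (tag, d=1).
Iteration 2: edges from {clean,fetch,tag} -> (clean, d=2), (deploy, d=2), (merge, d=2), (rollback, d=2).
Iteration 3: edges from {clean,deploy,merge,rollback} -> (rollback, d=3).
Iteration 4: no outgoing edges from {rollback}; recursion stops.
SUM(d) = 0 + 1 + 1 + 1 + 2 + 2 + 2 + 2 + 3 = 14.

14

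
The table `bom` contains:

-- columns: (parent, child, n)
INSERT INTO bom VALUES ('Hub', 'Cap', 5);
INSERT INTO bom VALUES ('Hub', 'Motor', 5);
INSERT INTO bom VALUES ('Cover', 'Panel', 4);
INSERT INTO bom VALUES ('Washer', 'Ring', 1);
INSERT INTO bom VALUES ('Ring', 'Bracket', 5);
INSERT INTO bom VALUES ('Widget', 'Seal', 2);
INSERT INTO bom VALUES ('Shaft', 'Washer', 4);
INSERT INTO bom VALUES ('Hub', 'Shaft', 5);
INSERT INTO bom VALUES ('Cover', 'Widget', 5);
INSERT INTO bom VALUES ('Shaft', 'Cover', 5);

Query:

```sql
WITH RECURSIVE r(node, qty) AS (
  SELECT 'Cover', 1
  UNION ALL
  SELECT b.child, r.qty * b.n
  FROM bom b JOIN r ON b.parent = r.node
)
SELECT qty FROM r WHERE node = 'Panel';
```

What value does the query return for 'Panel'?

4

Base: (Cover, qty=1).
Iteration 1: components of {Cover} -> Panel = 1*4 = 4, Widget = 1*5 = 5.
Iteration 2: components of {Panel,Widget} -> Seal = 5*2 = 10.
Iteration 3: no further components; recursion stops.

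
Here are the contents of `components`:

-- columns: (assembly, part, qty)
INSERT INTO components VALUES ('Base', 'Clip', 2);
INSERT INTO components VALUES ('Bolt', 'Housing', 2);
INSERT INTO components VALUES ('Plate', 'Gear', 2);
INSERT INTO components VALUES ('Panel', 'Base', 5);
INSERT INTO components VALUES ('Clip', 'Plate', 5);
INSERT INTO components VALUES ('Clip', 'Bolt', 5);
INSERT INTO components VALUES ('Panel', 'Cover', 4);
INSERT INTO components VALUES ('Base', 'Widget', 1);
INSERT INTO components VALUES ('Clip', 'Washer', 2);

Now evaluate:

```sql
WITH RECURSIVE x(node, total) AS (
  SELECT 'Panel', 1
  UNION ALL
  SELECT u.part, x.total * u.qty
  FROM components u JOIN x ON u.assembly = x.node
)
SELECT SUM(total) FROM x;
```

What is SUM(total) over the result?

Base: (Panel, total=1).
Iteration 1: components of {Panel} -> Base = 1*5 = 5, Cover = 1*4 = 4.
Iteration 2: components of {Base,Cover} -> Clip = 5*2 = 10, Widget = 5*1 = 5.
Iteration 3: components of {Clip,Widget} -> Bolt = 10*5 = 50, Plate = 10*5 = 50, Washer = 10*2 = 20.
Iteration 4: components of {Bolt,Plate,Washer} -> Gear = 50*2 = 100, Housing = 50*2 = 100.
Iteration 5: no further components; recursion stops.
SUM(total) = 1 + 4 + 5 + 10 + 5 + 50 + 20 + 50 + 100 + 100 = 345.

345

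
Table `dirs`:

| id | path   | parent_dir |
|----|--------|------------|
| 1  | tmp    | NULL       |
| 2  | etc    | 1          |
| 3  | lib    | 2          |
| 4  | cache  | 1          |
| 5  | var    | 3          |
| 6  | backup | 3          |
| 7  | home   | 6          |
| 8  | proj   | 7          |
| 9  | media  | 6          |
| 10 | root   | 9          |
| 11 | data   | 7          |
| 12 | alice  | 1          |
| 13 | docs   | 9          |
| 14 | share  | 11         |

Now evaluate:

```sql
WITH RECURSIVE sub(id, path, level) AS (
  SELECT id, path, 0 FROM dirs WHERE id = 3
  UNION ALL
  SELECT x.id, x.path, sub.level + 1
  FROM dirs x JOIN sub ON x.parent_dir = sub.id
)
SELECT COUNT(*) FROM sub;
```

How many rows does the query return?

10

Base: id=3 (lib) at level 0.
Iteration 1: rows with parent_dir in {3} -> var (id 5, level 1), backup (id 6, level 1).
Iteration 2: rows with parent_dir in {5,6} -> home (id 7, level 2), media (id 9, level 2).
Iteration 3: rows with parent_dir in {7,9} -> proj (id 8, level 3), root (id 10, level 3), data (id 11, level 3), docs (id 13, level 3).
Iteration 4: rows with parent_dir in {8,10,11,13} -> share (id 14, level 4).
Iteration 5: no rows with parent_dir in {14}; recursion stops.
Total rows emitted: 10.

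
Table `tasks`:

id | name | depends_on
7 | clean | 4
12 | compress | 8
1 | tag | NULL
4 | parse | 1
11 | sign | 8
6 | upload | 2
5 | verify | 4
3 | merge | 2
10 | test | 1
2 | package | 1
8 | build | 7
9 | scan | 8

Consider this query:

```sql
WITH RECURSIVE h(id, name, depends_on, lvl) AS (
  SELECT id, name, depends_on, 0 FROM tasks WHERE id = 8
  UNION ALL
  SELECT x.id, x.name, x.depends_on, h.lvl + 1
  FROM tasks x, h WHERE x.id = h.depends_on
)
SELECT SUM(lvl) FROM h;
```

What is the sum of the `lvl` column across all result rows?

Base: id=8 (build), depends_on=7, lvl 0.
Iteration 1: join on id=7 -> clean (id 7, depends_on=4, lvl 1).
Iteration 2: join on id=4 -> parse (id 4, depends_on=1, lvl 2).
Iteration 3: join on id=1 -> tag (id 1, depends_on=NULL, lvl 3).
Iteration 4: depends_on is NULL; no match; recursion stops.
SUM(lvl) = 0 + 1 + 2 + 3 = 6.

6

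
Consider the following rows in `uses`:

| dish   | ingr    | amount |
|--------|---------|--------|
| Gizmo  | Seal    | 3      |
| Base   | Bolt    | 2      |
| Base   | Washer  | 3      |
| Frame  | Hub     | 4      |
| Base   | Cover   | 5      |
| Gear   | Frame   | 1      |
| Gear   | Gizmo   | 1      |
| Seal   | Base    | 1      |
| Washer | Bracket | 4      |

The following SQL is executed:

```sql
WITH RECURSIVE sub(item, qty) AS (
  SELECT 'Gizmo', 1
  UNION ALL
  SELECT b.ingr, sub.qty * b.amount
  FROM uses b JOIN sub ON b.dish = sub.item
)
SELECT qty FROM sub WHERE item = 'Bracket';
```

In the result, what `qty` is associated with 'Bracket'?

36

Base: (Gizmo, qty=1).
Iteration 1: components of {Gizmo} -> Seal = 1*3 = 3.
Iteration 2: components of {Seal} -> Base = 3*1 = 3.
Iteration 3: components of {Base} -> Bolt = 3*2 = 6, Cover = 3*5 = 15, Washer = 3*3 = 9.
Iteration 4: components of {Bolt,Cover,Washer} -> Bracket = 9*4 = 36.
Iteration 5: no further components; recursion stops.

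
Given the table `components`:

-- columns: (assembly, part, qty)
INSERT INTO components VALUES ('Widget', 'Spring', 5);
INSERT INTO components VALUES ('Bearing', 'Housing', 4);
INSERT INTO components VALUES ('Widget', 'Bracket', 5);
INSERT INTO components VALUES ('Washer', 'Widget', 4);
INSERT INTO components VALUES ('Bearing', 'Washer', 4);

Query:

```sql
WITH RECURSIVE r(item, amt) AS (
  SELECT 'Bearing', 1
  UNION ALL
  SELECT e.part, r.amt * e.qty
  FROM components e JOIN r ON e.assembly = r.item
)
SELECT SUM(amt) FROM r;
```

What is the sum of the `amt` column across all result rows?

185

Base: (Bearing, amt=1).
Iteration 1: components of {Bearing} -> Housing = 1*4 = 4, Washer = 1*4 = 4.
Iteration 2: components of {Housing,Washer} -> Widget = 4*4 = 16.
Iteration 3: components of {Widget} -> Bracket = 16*5 = 80, Spring = 16*5 = 80.
Iteration 4: no further components; recursion stops.
SUM(amt) = 1 + 4 + 4 + 16 + 80 + 80 = 185.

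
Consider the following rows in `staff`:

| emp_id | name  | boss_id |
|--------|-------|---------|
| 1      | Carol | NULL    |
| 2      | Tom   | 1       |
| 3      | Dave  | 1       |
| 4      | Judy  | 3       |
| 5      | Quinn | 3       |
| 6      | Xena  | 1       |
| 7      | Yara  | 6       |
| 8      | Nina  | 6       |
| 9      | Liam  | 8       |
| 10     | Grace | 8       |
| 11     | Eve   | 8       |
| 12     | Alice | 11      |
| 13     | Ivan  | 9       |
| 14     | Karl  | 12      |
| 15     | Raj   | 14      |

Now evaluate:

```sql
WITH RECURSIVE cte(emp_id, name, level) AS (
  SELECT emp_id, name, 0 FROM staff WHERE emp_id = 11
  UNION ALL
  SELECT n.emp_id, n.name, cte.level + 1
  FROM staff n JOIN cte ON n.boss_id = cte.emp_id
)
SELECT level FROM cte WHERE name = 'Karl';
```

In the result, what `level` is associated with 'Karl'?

Base: emp_id=11 (Eve) at level 0.
Iteration 1: rows with boss_id in {11} -> Alice (id 12, level 1).
Iteration 2: rows with boss_id in {12} -> Karl (id 14, level 2).
Iteration 3: rows with boss_id in {14} -> Raj (id 15, level 3).
Iteration 4: no rows with boss_id in {15}; recursion stops.

2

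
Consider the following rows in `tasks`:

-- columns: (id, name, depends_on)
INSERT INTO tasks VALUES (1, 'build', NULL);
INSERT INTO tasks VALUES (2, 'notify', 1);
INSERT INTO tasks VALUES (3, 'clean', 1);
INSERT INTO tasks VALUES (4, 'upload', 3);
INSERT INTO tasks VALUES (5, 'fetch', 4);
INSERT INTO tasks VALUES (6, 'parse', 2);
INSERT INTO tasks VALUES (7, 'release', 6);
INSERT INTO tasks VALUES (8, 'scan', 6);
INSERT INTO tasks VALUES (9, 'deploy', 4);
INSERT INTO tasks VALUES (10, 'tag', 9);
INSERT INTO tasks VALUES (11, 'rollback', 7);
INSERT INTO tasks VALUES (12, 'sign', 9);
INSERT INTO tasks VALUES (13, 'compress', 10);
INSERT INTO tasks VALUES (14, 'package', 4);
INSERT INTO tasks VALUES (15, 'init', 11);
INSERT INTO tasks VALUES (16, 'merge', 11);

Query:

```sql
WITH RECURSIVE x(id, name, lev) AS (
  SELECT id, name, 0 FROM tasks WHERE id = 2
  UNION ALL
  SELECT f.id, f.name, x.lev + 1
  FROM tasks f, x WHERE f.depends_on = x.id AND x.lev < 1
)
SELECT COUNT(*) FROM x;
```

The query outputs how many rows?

2

Base: id=2 (notify) at lev 0.
Iteration 1: rows with depends_on in {2} -> parse (id 6, lev 1).
Iteration 2: lev < 1 fails for all current rows; recursion stops.
Total rows emitted: 2.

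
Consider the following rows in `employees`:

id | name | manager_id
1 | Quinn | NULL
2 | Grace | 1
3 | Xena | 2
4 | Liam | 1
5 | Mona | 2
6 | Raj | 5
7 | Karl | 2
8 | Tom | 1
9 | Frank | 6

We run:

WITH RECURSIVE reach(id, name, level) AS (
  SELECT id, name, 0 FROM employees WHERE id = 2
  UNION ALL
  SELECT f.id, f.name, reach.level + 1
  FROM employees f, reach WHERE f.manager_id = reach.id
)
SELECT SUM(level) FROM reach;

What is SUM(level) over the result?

8

Base: id=2 (Grace) at level 0.
Iteration 1: rows with manager_id in {2} -> Xena (id 3, level 1), Mona (id 5, level 1), Karl (id 7, level 1).
Iteration 2: rows with manager_id in {3,5,7} -> Raj (id 6, level 2).
Iteration 3: rows with manager_id in {6} -> Frank (id 9, level 3).
Iteration 4: no rows with manager_id in {9}; recursion stops.
SUM(level) = 0 + 1 + 1 + 1 + 2 + 3 = 8.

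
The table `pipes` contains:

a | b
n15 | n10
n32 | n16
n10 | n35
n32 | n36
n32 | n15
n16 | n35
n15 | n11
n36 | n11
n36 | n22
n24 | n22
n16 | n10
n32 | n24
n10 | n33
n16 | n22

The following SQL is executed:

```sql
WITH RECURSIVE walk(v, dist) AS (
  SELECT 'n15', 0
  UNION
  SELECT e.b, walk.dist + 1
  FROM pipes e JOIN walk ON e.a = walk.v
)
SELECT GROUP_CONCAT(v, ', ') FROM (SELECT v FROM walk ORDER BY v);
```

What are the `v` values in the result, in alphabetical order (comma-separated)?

n10, n11, n15, n33, n35

Base: (n15, dist=0).
Iteration 1: edges from {n15} -> (n10, dist=1), (n11, dist=1).
Iteration 2: edges from {n10,n11} -> (n33, dist=2), (n35, dist=2).
Iteration 3: no outgoing edges from {n33,n35}; recursion stops.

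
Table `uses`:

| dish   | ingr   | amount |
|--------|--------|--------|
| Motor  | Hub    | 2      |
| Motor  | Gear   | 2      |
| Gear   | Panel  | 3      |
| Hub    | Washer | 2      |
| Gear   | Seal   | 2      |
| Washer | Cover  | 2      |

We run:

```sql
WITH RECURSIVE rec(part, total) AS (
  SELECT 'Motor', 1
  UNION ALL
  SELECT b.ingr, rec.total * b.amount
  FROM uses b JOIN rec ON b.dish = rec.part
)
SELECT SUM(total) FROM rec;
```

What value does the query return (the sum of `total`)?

27

Base: (Motor, total=1).
Iteration 1: components of {Motor} -> Gear = 1*2 = 2, Hub = 1*2 = 2.
Iteration 2: components of {Gear,Hub} -> Panel = 2*3 = 6, Seal = 2*2 = 4, Washer = 2*2 = 4.
Iteration 3: components of {Panel,Seal,Washer} -> Cover = 4*2 = 8.
Iteration 4: no further components; recursion stops.
SUM(total) = 1 + 2 + 2 + 4 + 6 + 4 + 8 = 27.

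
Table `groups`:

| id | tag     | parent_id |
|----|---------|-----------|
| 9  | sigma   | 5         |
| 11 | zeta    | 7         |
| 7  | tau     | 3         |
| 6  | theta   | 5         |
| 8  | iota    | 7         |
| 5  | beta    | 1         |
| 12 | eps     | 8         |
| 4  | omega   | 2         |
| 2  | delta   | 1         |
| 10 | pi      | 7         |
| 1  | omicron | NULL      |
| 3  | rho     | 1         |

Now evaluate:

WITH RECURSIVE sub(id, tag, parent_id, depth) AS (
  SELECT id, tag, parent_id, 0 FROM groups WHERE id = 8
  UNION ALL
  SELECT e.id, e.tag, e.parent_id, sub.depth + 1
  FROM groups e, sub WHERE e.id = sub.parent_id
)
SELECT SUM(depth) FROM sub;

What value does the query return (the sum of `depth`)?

6

Base: id=8 (iota), parent_id=7, depth 0.
Iteration 1: join on id=7 -> tau (id 7, parent_id=3, depth 1).
Iteration 2: join on id=3 -> rho (id 3, parent_id=1, depth 2).
Iteration 3: join on id=1 -> omicron (id 1, parent_id=NULL, depth 3).
Iteration 4: parent_id is NULL; no match; recursion stops.
SUM(depth) = 0 + 1 + 2 + 3 = 6.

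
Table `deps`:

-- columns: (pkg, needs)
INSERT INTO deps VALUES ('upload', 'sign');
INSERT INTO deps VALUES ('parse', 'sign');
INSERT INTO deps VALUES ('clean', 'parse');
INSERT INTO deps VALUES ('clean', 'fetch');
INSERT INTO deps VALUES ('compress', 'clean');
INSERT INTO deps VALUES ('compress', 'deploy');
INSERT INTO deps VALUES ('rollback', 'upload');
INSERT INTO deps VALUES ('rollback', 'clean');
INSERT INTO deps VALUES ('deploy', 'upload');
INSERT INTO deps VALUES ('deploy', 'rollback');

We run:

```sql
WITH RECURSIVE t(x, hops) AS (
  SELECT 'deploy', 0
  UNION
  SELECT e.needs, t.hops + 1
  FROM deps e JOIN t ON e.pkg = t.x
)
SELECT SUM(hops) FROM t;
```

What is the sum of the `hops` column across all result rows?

21

Base: (deploy, hops=0).
Iteration 1: edges from {deploy} -> (rollback, hops=1), (upload, hops=1).
Iteration 2: edges from {rollback,upload} -> (clean, hops=2), (sign, hops=2), (upload, hops=2).
Iteration 3: edges from {clean,sign,upload} -> (fetch, hops=3), (parse, hops=3), (sign, hops=3).
Iteration 4: edges from {fetch,parse,sign} -> (sign, hops=4).
Iteration 5: no outgoing edges from {sign}; recursion stops.
SUM(hops) = 0 + 1 + 1 + 2 + 2 + 2 + 3 + 3 + 3 + 4 = 21.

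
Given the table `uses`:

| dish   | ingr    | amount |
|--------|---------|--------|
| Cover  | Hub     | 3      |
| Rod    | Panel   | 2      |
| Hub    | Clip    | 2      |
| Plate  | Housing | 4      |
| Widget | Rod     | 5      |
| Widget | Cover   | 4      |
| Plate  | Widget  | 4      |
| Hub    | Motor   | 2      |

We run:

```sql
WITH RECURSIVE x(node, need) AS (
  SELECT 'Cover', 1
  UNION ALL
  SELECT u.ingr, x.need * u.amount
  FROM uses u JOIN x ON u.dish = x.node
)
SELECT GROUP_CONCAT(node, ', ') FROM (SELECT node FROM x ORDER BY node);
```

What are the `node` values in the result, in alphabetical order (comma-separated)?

Base: (Cover, need=1).
Iteration 1: components of {Cover} -> Hub = 1*3 = 3.
Iteration 2: components of {Hub} -> Clip = 3*2 = 6, Motor = 3*2 = 6.
Iteration 3: no further components; recursion stops.

Clip, Cover, Hub, Motor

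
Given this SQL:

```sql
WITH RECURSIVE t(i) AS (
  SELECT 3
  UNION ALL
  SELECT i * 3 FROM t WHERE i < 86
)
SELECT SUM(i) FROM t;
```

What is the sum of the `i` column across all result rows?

Base: i=3.
Iteration 1: 3 < 86 holds -> i = 3 * 3 = 9.
Iteration 2: 9 < 86 holds -> i = 9 * 3 = 27.
Iteration 3: 27 < 86 holds -> i = 27 * 3 = 81.
Iteration 4: 81 < 86 holds -> i = 81 * 3 = 243.
Iteration 5: 243 < 86 fails; recursion stops.
SUM(i) = 3 + 9 + 27 + 81 + 243 = 363.

363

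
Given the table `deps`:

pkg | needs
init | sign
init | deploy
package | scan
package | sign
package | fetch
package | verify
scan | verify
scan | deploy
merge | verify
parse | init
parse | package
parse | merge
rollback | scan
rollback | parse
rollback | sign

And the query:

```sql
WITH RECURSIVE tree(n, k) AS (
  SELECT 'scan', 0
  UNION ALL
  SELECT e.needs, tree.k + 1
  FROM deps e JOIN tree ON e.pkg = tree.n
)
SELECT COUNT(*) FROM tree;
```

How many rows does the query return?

3

Base: (scan, k=0).
Iteration 1: edges from {scan} -> (deploy, k=1), (verify, k=1).
Iteration 2: no outgoing edges from {deploy,verify}; recursion stops.
Total rows emitted: 3.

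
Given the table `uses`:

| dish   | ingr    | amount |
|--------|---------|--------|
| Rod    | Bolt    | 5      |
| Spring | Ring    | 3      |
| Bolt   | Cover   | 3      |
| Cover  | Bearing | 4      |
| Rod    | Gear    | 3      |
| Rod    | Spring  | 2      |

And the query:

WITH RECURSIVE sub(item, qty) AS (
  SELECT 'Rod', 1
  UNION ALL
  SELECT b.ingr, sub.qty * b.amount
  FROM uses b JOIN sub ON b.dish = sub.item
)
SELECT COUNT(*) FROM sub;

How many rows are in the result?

Base: (Rod, qty=1).
Iteration 1: components of {Rod} -> Bolt = 1*5 = 5, Gear = 1*3 = 3, Spring = 1*2 = 2.
Iteration 2: components of {Bolt,Gear,Spring} -> Cover = 5*3 = 15, Ring = 2*3 = 6.
Iteration 3: components of {Cover,Ring} -> Bearing = 15*4 = 60.
Iteration 4: no further components; recursion stops.
Total rows emitted: 7.

7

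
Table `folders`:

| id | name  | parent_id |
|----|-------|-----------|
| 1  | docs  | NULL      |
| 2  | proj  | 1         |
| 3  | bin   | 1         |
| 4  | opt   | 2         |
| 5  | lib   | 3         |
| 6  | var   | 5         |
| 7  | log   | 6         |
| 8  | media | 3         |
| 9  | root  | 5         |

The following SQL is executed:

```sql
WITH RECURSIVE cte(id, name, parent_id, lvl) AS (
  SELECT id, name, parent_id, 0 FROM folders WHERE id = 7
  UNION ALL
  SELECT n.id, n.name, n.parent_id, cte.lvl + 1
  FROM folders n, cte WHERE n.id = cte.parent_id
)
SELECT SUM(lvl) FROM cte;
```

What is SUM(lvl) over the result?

Base: id=7 (log), parent_id=6, lvl 0.
Iteration 1: join on id=6 -> var (id 6, parent_id=5, lvl 1).
Iteration 2: join on id=5 -> lib (id 5, parent_id=3, lvl 2).
Iteration 3: join on id=3 -> bin (id 3, parent_id=1, lvl 3).
Iteration 4: join on id=1 -> docs (id 1, parent_id=NULL, lvl 4).
Iteration 5: parent_id is NULL; no match; recursion stops.
SUM(lvl) = 0 + 1 + 2 + 3 + 4 = 10.

10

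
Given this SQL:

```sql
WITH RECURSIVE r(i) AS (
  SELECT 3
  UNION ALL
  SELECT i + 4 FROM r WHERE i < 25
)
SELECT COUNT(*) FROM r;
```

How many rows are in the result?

7

Base: i=3.
Iteration 1: 3 < 25 holds -> i = 3 + 4 = 7.
Iteration 2: 7 < 25 holds -> i = 7 + 4 = 11.
Iteration 3: 11 < 25 holds -> i = 11 + 4 = 15.
Iteration 4: 15 < 25 holds -> i = 15 + 4 = 19.
Iteration 5: 19 < 25 holds -> i = 19 + 4 = 23.
Iteration 6: 23 < 25 holds -> i = 23 + 4 = 27.
Iteration 7: 27 < 25 fails; recursion stops.
Total rows emitted: 7.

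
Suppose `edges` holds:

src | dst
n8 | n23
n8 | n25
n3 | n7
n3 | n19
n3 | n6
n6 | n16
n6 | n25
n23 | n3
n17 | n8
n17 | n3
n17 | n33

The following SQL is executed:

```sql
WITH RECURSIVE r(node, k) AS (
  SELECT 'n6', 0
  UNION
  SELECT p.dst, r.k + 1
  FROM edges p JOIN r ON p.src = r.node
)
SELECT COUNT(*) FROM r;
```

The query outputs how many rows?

Base: (n6, k=0).
Iteration 1: edges from {n6} -> (n16, k=1), (n25, k=1).
Iteration 2: no outgoing edges from {n16,n25}; recursion stops.
Total rows emitted: 3.

3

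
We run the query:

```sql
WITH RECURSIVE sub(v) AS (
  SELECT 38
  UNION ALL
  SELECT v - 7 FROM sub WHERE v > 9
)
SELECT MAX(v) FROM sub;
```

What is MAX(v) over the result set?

38

Base: v=38.
Iteration 1: 38 > 9 holds -> v = 38 - 7 = 31.
Iteration 2: 31 > 9 holds -> v = 31 - 7 = 24.
Iteration 3: 24 > 9 holds -> v = 24 - 7 = 17.
Iteration 4: 17 > 9 holds -> v = 17 - 7 = 10.
Iteration 5: 10 > 9 holds -> v = 10 - 7 = 3.
Iteration 6: 3 > 9 fails; recursion stops.
v values: 38, 31, 24, 17, 10, 3; the maximum is 38.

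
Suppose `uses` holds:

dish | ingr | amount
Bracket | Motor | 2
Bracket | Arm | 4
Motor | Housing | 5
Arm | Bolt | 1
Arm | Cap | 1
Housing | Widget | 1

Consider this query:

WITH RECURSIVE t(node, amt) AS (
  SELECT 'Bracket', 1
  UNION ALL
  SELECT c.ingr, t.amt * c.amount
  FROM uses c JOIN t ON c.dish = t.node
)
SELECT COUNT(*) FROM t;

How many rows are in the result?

Base: (Bracket, amt=1).
Iteration 1: components of {Bracket} -> Arm = 1*4 = 4, Motor = 1*2 = 2.
Iteration 2: components of {Arm,Motor} -> Bolt = 4*1 = 4, Cap = 4*1 = 4, Housing = 2*5 = 10.
Iteration 3: components of {Bolt,Cap,Housing} -> Widget = 10*1 = 10.
Iteration 4: no further components; recursion stops.
Total rows emitted: 7.

7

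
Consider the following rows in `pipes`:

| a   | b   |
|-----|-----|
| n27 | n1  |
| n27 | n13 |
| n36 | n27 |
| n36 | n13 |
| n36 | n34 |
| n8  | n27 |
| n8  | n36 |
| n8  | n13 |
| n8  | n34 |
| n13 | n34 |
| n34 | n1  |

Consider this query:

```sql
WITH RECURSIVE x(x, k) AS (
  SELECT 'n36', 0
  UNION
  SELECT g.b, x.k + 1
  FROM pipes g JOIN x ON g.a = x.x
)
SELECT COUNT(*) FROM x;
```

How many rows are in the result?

10

Base: (n36, k=0).
Iteration 1: edges from {n36} -> (n13, k=1), (n27, k=1), (n34, k=1).
Iteration 2: edges from {n13,n27,n34} -> (n1, k=2), (n13, k=2), (n34, k=2). [UNION drops 1 duplicate row(s)]
Iteration 3: edges from {n1,n13,n34} -> (n1, k=3), (n34, k=3).
Iteration 4: edges from {n1,n34} -> (n1, k=4).
Iteration 5: no outgoing edges from {n1}; recursion stops.
Total rows emitted: 10.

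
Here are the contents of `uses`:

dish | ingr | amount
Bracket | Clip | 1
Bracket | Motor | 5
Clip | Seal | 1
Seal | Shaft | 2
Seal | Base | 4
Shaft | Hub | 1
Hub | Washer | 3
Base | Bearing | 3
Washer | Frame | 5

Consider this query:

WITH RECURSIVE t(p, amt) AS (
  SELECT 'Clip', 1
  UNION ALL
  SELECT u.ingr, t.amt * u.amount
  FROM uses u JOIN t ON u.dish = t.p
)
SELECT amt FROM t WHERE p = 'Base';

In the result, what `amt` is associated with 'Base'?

Base: (Clip, amt=1).
Iteration 1: components of {Clip} -> Seal = 1*1 = 1.
Iteration 2: components of {Seal} -> Base = 1*4 = 4, Shaft = 1*2 = 2.
Iteration 3: components of {Base,Shaft} -> Bearing = 4*3 = 12, Hub = 2*1 = 2.
Iteration 4: components of {Bearing,Hub} -> Washer = 2*3 = 6.
Iteration 5: components of {Washer} -> Frame = 6*5 = 30.
Iteration 6: no further components; recursion stops.

4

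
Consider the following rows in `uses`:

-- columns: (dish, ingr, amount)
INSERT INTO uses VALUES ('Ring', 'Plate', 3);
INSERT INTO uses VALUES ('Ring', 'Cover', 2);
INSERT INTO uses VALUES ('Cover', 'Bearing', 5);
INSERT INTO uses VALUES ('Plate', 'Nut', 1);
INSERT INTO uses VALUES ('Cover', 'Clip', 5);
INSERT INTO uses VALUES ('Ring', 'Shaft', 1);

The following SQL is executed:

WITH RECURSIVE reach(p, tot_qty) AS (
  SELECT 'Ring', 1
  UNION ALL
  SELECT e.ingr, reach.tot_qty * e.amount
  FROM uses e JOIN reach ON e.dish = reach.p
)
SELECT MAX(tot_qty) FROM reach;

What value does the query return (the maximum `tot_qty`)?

Base: (Ring, tot_qty=1).
Iteration 1: components of {Ring} -> Cover = 1*2 = 2, Plate = 1*3 = 3, Shaft = 1*1 = 1.
Iteration 2: components of {Cover,Plate,Shaft} -> Bearing = 2*5 = 10, Clip = 2*5 = 10, Nut = 3*1 = 3.
Iteration 3: no further components; recursion stops.
tot_qty values: 1, 3, 2, 1, 3, 10, 10; the maximum is 10.

10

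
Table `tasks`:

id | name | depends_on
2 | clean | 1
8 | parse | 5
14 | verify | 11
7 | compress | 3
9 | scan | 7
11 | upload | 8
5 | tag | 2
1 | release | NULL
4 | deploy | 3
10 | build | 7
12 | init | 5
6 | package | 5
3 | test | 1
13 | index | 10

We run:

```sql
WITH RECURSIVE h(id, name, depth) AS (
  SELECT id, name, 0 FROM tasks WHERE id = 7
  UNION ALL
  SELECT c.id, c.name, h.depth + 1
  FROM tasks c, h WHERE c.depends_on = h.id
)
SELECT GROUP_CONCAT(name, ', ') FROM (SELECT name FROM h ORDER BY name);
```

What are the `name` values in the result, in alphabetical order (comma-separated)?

build, compress, index, scan

Base: id=7 (compress) at depth 0.
Iteration 1: rows with depends_on in {7} -> scan (id 9, depth 1), build (id 10, depth 1).
Iteration 2: rows with depends_on in {9,10} -> index (id 13, depth 2).
Iteration 3: no rows with depends_on in {13}; recursion stops.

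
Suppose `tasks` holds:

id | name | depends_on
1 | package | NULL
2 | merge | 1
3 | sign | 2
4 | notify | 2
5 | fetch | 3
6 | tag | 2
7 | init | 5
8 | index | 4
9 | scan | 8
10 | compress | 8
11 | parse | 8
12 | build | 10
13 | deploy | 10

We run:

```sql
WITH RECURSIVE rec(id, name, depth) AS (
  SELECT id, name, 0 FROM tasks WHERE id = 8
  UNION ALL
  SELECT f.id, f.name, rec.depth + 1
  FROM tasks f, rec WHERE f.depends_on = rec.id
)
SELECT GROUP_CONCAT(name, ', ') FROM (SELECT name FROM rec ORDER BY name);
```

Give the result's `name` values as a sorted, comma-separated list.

build, compress, deploy, index, parse, scan

Base: id=8 (index) at depth 0.
Iteration 1: rows with depends_on in {8} -> scan (id 9, depth 1), compress (id 10, depth 1), parse (id 11, depth 1).
Iteration 2: rows with depends_on in {9,10,11} -> build (id 12, depth 2), deploy (id 13, depth 2).
Iteration 3: no rows with depends_on in {12,13}; recursion stops.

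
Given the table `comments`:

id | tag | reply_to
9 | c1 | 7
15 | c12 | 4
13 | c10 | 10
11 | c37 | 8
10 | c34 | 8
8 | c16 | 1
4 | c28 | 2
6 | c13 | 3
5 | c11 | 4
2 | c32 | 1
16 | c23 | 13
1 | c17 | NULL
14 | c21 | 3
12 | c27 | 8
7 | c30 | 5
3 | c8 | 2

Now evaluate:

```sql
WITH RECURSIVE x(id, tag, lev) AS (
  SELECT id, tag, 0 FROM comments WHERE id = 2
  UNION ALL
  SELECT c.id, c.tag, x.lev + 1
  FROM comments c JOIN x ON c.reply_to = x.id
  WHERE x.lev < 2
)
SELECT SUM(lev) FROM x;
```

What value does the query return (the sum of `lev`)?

Base: id=2 (c32) at lev 0.
Iteration 1: rows with reply_to in {2} -> c8 (id 3, lev 1), c28 (id 4, lev 1).
Iteration 2: rows with reply_to in {3,4} -> c11 (id 5, lev 2), c13 (id 6, lev 2), c21 (id 14, lev 2), c12 (id 15, lev 2).
Iteration 3: lev < 2 fails for all current rows; recursion stops.
SUM(lev) = 0 + 1 + 1 + 2 + 2 + 2 + 2 = 10.

10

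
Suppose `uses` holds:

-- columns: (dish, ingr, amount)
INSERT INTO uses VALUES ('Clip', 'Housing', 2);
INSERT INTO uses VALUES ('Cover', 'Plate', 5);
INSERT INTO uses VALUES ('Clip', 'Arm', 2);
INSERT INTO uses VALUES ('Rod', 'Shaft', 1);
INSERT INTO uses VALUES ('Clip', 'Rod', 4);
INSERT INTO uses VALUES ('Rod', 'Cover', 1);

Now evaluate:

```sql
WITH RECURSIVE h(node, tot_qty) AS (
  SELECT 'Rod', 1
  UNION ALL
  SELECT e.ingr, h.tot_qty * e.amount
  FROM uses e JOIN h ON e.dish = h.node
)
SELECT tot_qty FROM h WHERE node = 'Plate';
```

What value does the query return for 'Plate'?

5

Base: (Rod, tot_qty=1).
Iteration 1: components of {Rod} -> Cover = 1*1 = 1, Shaft = 1*1 = 1.
Iteration 2: components of {Cover,Shaft} -> Plate = 1*5 = 5.
Iteration 3: no further components; recursion stops.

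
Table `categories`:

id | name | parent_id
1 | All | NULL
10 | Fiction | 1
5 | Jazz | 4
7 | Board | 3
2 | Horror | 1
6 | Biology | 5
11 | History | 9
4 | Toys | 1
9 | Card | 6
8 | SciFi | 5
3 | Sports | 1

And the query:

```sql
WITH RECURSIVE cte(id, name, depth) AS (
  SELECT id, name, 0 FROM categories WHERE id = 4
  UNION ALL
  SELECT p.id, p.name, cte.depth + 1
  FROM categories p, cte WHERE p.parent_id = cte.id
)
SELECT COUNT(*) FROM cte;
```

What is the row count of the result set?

6

Base: id=4 (Toys) at depth 0.
Iteration 1: rows with parent_id in {4} -> Jazz (id 5, depth 1).
Iteration 2: rows with parent_id in {5} -> Biology (id 6, depth 2), SciFi (id 8, depth 2).
Iteration 3: rows with parent_id in {6,8} -> Card (id 9, depth 3).
Iteration 4: rows with parent_id in {9} -> History (id 11, depth 4).
Iteration 5: no rows with parent_id in {11}; recursion stops.
Total rows emitted: 6.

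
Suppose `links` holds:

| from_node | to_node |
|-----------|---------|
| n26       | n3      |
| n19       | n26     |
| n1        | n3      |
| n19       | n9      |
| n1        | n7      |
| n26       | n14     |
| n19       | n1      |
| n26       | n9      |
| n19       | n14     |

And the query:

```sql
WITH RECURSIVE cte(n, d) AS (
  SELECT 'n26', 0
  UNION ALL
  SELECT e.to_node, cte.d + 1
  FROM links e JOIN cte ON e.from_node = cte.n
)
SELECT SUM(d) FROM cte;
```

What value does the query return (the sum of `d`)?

3

Base: (n26, d=0).
Iteration 1: edges from {n26} -> (n14, d=1), (n3, d=1), (n9, d=1).
Iteration 2: no outgoing edges from {n14,n3,n9}; recursion stops.
SUM(d) = 0 + 1 + 1 + 1 = 3.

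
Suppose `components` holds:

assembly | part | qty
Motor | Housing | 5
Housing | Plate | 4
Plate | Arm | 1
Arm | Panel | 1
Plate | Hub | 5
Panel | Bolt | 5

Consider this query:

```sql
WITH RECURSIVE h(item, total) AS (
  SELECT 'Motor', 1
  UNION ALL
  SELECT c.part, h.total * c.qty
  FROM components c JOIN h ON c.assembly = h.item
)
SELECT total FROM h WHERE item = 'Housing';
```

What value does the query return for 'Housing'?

5

Base: (Motor, total=1).
Iteration 1: components of {Motor} -> Housing = 1*5 = 5.
Iteration 2: components of {Housing} -> Plate = 5*4 = 20.
Iteration 3: components of {Plate} -> Arm = 20*1 = 20, Hub = 20*5 = 100.
Iteration 4: components of {Arm,Hub} -> Panel = 20*1 = 20.
Iteration 5: components of {Panel} -> Bolt = 20*5 = 100.
Iteration 6: no further components; recursion stops.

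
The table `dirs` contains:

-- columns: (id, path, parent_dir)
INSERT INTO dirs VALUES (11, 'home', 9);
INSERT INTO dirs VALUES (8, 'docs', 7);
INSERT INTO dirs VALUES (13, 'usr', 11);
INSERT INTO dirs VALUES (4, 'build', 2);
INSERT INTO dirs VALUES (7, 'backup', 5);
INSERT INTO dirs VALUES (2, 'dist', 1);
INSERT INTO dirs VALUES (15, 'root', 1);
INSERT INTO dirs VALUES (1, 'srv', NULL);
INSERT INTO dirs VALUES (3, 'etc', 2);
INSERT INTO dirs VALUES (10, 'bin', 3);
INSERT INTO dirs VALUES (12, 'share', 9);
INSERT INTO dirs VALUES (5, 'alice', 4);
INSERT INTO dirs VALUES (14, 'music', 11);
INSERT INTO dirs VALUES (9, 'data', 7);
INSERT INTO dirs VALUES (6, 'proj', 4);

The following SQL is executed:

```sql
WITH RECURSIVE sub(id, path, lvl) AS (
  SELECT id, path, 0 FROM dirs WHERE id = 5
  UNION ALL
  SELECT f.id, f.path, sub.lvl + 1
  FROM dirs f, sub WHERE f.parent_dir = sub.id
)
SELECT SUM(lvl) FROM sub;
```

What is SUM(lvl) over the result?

Base: id=5 (alice) at lvl 0.
Iteration 1: rows with parent_dir in {5} -> backup (id 7, lvl 1).
Iteration 2: rows with parent_dir in {7} -> docs (id 8, lvl 2), data (id 9, lvl 2).
Iteration 3: rows with parent_dir in {8,9} -> home (id 11, lvl 3), share (id 12, lvl 3).
Iteration 4: rows with parent_dir in {11,12} -> usr (id 13, lvl 4), music (id 14, lvl 4).
Iteration 5: no rows with parent_dir in {13,14}; recursion stops.
SUM(lvl) = 0 + 1 + 2 + 2 + 3 + 3 + 4 + 4 = 19.

19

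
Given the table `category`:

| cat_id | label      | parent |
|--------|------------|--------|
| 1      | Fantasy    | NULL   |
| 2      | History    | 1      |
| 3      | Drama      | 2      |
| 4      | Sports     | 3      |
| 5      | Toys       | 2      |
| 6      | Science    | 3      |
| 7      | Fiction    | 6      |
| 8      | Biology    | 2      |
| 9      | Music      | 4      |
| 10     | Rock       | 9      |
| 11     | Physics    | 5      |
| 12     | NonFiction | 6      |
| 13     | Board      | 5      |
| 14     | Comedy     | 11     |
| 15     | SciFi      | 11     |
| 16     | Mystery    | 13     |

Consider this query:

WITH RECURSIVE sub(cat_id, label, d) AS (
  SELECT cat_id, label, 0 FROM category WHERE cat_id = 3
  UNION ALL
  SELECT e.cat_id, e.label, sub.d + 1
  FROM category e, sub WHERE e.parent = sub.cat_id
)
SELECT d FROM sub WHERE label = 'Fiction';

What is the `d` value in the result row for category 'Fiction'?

2

Base: cat_id=3 (Drama) at d 0.
Iteration 1: rows with parent in {3} -> Sports (id 4, d 1), Science (id 6, d 1).
Iteration 2: rows with parent in {4,6} -> Fiction (id 7, d 2), Music (id 9, d 2), NonFiction (id 12, d 2).
Iteration 3: rows with parent in {7,9,12} -> Rock (id 10, d 3).
Iteration 4: no rows with parent in {10}; recursion stops.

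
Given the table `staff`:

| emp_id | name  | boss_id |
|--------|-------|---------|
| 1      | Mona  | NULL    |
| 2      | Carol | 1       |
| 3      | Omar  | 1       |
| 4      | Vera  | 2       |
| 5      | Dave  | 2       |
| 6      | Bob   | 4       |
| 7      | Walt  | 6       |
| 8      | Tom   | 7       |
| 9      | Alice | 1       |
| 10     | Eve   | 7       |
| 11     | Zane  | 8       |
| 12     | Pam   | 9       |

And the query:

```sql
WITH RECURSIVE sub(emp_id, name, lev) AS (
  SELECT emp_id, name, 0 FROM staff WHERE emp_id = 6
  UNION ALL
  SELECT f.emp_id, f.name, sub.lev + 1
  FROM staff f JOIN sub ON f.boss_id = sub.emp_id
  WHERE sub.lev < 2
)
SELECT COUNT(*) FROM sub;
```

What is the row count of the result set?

Base: emp_id=6 (Bob) at lev 0.
Iteration 1: rows with boss_id in {6} -> Walt (id 7, lev 1).
Iteration 2: rows with boss_id in {7} -> Tom (id 8, lev 2), Eve (id 10, lev 2).
Iteration 3: lev < 2 fails for all current rows; recursion stops.
Total rows emitted: 4.

4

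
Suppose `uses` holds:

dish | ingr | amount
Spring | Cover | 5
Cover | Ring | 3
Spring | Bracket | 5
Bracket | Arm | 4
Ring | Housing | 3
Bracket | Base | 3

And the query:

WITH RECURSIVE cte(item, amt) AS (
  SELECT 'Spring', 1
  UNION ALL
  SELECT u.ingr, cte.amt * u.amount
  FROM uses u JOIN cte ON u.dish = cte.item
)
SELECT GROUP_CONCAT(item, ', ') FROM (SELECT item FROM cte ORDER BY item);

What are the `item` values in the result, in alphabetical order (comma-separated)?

Base: (Spring, amt=1).
Iteration 1: components of {Spring} -> Bracket = 1*5 = 5, Cover = 1*5 = 5.
Iteration 2: components of {Bracket,Cover} -> Arm = 5*4 = 20, Base = 5*3 = 15, Ring = 5*3 = 15.
Iteration 3: components of {Arm,Base,Ring} -> Housing = 15*3 = 45.
Iteration 4: no further components; recursion stops.

Arm, Base, Bracket, Cover, Housing, Ring, Spring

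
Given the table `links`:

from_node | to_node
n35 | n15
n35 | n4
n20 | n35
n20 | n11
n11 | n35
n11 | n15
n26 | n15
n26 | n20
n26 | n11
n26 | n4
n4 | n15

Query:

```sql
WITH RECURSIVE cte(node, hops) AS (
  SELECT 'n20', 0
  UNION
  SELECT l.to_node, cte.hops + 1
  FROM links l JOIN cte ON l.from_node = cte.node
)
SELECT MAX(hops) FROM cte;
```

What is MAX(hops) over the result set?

4

Base: (n20, hops=0).
Iteration 1: edges from {n20} -> (n11, hops=1), (n35, hops=1).
Iteration 2: edges from {n11,n35} -> (n15, hops=2), (n35, hops=2), (n4, hops=2). [UNION drops 1 duplicate row(s)]
Iteration 3: edges from {n15,n35,n4} -> (n15, hops=3), (n4, hops=3). [UNION drops 1 duplicate row(s)]
Iteration 4: edges from {n15,n4} -> (n15, hops=4).
Iteration 5: no outgoing edges from {n15}; recursion stops.
hops values: 0, 1, 1, 2, 2, 2, 3, 3, 4; the maximum is 4.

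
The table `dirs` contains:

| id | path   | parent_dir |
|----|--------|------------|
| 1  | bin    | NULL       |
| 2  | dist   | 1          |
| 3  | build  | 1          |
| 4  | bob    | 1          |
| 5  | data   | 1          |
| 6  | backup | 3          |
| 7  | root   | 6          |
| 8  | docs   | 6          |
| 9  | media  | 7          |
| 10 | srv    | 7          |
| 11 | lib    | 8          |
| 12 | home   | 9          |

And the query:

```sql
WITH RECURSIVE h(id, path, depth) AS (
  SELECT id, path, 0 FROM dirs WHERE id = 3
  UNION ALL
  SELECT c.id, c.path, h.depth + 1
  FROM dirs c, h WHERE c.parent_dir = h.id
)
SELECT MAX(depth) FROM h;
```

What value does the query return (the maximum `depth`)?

4

Base: id=3 (build) at depth 0.
Iteration 1: rows with parent_dir in {3} -> backup (id 6, depth 1).
Iteration 2: rows with parent_dir in {6} -> root (id 7, depth 2), docs (id 8, depth 2).
Iteration 3: rows with parent_dir in {7,8} -> media (id 9, depth 3), srv (id 10, depth 3), lib (id 11, depth 3).
Iteration 4: rows with parent_dir in {9,10,11} -> home (id 12, depth 4).
Iteration 5: no rows with parent_dir in {12}; recursion stops.
depth values: 0, 1, 2, 2, 3, 3, 3, 4; the maximum is 4.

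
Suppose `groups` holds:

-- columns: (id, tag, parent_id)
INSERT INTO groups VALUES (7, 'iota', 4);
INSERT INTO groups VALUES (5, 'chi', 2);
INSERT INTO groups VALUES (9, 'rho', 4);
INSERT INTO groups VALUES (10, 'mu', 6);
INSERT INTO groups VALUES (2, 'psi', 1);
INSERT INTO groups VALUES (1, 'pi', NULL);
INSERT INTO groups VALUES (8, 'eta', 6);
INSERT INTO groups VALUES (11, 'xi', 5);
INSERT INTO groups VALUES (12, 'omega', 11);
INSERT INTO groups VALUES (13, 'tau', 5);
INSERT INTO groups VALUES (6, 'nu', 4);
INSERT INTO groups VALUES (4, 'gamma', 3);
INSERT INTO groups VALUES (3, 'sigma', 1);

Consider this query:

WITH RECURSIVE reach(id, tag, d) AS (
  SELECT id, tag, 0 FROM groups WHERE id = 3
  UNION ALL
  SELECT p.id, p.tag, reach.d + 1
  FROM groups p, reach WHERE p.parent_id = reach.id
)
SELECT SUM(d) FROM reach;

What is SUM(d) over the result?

13

Base: id=3 (sigma) at d 0.
Iteration 1: rows with parent_id in {3} -> gamma (id 4, d 1).
Iteration 2: rows with parent_id in {4} -> nu (id 6, d 2), iota (id 7, d 2), rho (id 9, d 2).
Iteration 3: rows with parent_id in {6,7,9} -> eta (id 8, d 3), mu (id 10, d 3).
Iteration 4: no rows with parent_id in {8,10}; recursion stops.
SUM(d) = 0 + 1 + 2 + 2 + 2 + 3 + 3 = 13.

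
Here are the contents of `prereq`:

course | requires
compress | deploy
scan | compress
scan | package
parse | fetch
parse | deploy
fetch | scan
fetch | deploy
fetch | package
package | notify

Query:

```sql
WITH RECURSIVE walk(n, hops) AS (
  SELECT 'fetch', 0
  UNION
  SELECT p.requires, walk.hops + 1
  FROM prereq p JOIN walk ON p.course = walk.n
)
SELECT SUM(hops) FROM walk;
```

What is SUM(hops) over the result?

15

Base: (fetch, hops=0).
Iteration 1: edges from {fetch} -> (deploy, hops=1), (package, hops=1), (scan, hops=1).
Iteration 2: edges from {deploy,package,scan} -> (compress, hops=2), (notify, hops=2), (package, hops=2).
Iteration 3: edges from {compress,notify,package} -> (deploy, hops=3), (notify, hops=3).
Iteration 4: no outgoing edges from {deploy,notify}; recursion stops.
SUM(hops) = 0 + 1 + 1 + 1 + 2 + 2 + 2 + 3 + 3 = 15.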